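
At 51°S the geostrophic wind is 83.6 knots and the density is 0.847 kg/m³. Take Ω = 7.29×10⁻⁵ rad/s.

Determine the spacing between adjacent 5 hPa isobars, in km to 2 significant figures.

120 km

Coriolis parameter at 51°S:
f = 2Ω sin φ = 2 × 7.29×10⁻⁵ × sin 51° = 1.13×10⁻⁴ s⁻¹
Wind speed in SI: 83.6 knots = 43.0 m/s
Geostrophic balance rearranged: |∂P/∂n| = f ρ V_g
|∂P/∂n| = 1.13×10⁻⁴ × 0.847 × 43.0 = 4.13×10⁻³ Pa/m
Isobar spacing: Δn = ΔP/|∂P/∂n| = 500 Pa / 4.13×10⁻³ Pa/m = 121138 m ≈ 120 km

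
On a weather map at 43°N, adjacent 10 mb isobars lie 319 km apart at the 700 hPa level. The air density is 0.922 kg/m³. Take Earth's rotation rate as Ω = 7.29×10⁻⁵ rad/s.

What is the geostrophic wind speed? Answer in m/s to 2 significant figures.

34 m/s

Coriolis parameter at 43°N:
f = 2Ω sin φ = 2 × 7.29×10⁻⁵ × sin 43° = 9.94×10⁻⁵ s⁻¹
Pressure gradient: |∂P/∂n| = 1000 Pa / 319000 m = 3.13×10⁻³ Pa/m
Geostrophic balance (pressure-gradient force = Coriolis force):
V_g = (1/(fρ)) |∂P/∂n| = 3.13×10⁻³ / (9.94×10⁻⁵ × 0.922) = 34.2 m/s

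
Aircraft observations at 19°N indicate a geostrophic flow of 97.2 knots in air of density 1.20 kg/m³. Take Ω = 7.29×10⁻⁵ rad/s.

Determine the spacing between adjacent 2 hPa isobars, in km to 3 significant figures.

70.2 km

Coriolis parameter at 19°N:
f = 2Ω sin φ = 2 × 7.29×10⁻⁵ × sin 19° = 4.75×10⁻⁵ s⁻¹
Wind speed in SI: 97.2 knots = 50.0 m/s
Geostrophic balance rearranged: |∂P/∂n| = f ρ V_g
|∂P/∂n| = 4.75×10⁻⁵ × 1.20 × 50.0 = 2.85×10⁻³ Pa/m
Isobar spacing: Δn = ΔP/|∂P/∂n| = 200 Pa / 2.85×10⁻³ Pa/m = 70217 m ≈ 70.2 km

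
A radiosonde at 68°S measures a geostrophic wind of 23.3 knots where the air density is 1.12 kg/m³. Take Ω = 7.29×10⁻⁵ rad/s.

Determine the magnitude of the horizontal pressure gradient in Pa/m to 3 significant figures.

Coriolis parameter at 68°S:
f = 2Ω sin φ = 2 × 7.29×10⁻⁵ × sin 68° = 1.35×10⁻⁴ s⁻¹
Wind speed in SI: 23.3 knots = 12.0 m/s
Geostrophic balance rearranged: |∂P/∂n| = f ρ V_g
|∂P/∂n| = 1.35×10⁻⁴ × 1.12 × 12.0 = 1.81×10⁻³ Pa/m

1.81×10⁻³ Pa/m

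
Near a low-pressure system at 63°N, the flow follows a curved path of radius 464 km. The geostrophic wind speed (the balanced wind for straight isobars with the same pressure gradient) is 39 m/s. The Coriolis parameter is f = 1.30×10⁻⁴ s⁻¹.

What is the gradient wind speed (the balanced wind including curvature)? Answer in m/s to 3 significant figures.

27.0 m/s

Around a low, centrifugal force acts outward with Coriolis, so pressure-gradient force balances both:
(1/ρ)|∂P/∂n| = fV + V²/R  →  V² + fR·V − fR·V_g = 0
With fR = 1.30×10⁻⁴ × 464×10³ m = 60.3 m/s:
V = [−fR + √((fR)² + 4 fR V_g)]/2 = [−60.3 + √(60.3² + 4×60.3×39)]/2 = 27 m/s
Subgeostrophic (V < V_g = 39 m/s), as expected around a low.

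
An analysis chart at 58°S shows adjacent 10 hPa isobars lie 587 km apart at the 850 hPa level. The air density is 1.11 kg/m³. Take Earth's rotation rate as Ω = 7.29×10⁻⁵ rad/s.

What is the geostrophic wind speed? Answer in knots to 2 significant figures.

Coriolis parameter at 58°S:
f = 2Ω sin φ = 2 × 7.29×10⁻⁵ × sin 58° = 1.24×10⁻⁴ s⁻¹
Pressure gradient: |∂P/∂n| = 1000 Pa / 587000 m = 1.70×10⁻³ Pa/m
Geostrophic balance (pressure-gradient force = Coriolis force):
V_g = (1/(fρ)) |∂P/∂n| = 1.70×10⁻³ / (1.24×10⁻⁴ × 1.11) = 12.4 m/s
Converting: 12.4 m/s × 1.944 = 24 knots

24 knots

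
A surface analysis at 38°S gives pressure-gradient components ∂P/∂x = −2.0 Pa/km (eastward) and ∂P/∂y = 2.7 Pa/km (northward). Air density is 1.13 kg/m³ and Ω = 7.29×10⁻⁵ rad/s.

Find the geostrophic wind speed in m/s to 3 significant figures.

Coriolis parameter at 38°S:
f = 2Ω sin φ = 2 × 7.29×10⁻⁵ × sin 38° = 8.98×10⁻⁵ s⁻¹
In the Southern Hemisphere f is negative: f = −8.98×10⁻⁵ s⁻¹.
Component geostrophic relations (x east, y north):
u_g = −(1/(fρ)) ∂P/∂y,  v_g = (1/(fρ)) ∂P/∂x
u_g = −(2.7×10⁻³)/(−8.98×10⁻⁵ × 1.13) = 26.6 m/s;  v_g = (−2.0×10⁻³)/(−8.98×10⁻⁵ × 1.13) = 19.7 m/s
|V_g| = √(u_g² + v_g²) = 33.1 m/s

33.1 m/s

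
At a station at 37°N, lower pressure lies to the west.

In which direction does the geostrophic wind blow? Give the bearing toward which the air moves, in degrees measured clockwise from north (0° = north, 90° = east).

The pressure-gradient force points toward the west (bearing 270°).
Geostrophic balance: in the Northern Hemisphere the Coriolis force deflects motion to the right, so the geostrophic wind blows 90° to the right of the pressure-gradient force (low pressure on the left).
Rotating 270° by 90° clockwise gives 000° — the wind blows toward the north.

000°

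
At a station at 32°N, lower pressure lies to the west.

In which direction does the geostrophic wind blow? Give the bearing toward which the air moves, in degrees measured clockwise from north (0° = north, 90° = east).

The pressure-gradient force points toward the west (bearing 270°).
Geostrophic balance: in the Northern Hemisphere the Coriolis force deflects motion to the right, so the geostrophic wind blows 90° to the right of the pressure-gradient force (low pressure on the left).
Rotating 270° by 90° clockwise gives 000° — the wind blows toward the north.

000°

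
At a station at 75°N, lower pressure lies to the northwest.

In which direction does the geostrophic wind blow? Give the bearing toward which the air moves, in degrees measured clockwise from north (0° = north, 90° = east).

045°

The pressure-gradient force points toward the northwest (bearing 315°).
Geostrophic balance: in the Northern Hemisphere the Coriolis force deflects motion to the right, so the geostrophic wind blows 90° to the right of the pressure-gradient force (low pressure on the left).
Rotating 315° by 90° clockwise gives 045° — the wind blows toward the northeast.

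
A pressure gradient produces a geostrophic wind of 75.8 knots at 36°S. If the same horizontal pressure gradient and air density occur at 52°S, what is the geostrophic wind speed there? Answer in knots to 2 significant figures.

With the same pressure gradient and density, V_g ∝ 1/f ∝ 1/sin φ.
V₂ = V₁ · sin φ₁ / sin φ₂ = 75.8 × sin 36° / sin 52°
V₂ = 75.8 × 0.5878/0.7880 = 57 knots

57 knots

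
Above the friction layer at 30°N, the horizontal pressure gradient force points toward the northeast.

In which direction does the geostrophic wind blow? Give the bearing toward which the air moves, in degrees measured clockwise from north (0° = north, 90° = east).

135°

The pressure-gradient force points toward the northeast (bearing 045°).
Geostrophic balance: in the Northern Hemisphere the Coriolis force deflects motion to the right, so the geostrophic wind blows 90° to the right of the pressure-gradient force (low pressure on the left).
Rotating 045° by 90° clockwise gives 135° — the wind blows toward the southeast.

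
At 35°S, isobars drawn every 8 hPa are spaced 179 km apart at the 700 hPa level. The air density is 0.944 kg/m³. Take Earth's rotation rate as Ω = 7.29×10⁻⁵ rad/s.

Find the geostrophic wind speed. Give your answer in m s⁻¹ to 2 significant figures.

Coriolis parameter at 35°S:
f = 2Ω sin φ = 2 × 7.29×10⁻⁵ × sin 35° = 8.36×10⁻⁵ s⁻¹
Pressure gradient: |∂P/∂n| = 800 Pa / 179000 m = 4.47×10⁻³ Pa/m
Geostrophic balance (pressure-gradient force = Coriolis force):
V_g = (1/(fρ)) |∂P/∂n| = 4.47×10⁻³ / (8.36×10⁻⁵ × 0.944) = 56.6 m/s

57 m s⁻¹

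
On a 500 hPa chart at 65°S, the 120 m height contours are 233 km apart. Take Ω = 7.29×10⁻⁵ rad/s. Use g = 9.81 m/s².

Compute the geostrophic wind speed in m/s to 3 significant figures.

38.2 m/s

Coriolis parameter at 65°S:
f = 2Ω sin φ = 2 × 7.29×10⁻⁵ × sin 65° = 1.32×10⁻⁴ s⁻¹
Height gradient: |∂Z/∂n| = 120 m / 233000 m = 5.15×10⁻⁴
On a pressure surface, geostrophic balance gives V_g = (g/f)|∂Z/∂n|:
V_g = 9.81 × 5.15×10⁻⁴ / 1.32×10⁻⁴ = 38.2 m/s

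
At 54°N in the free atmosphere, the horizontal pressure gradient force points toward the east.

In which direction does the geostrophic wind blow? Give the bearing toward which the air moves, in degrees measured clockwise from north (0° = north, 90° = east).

The pressure-gradient force points toward the east (bearing 090°).
Geostrophic balance: in the Northern Hemisphere the Coriolis force deflects motion to the right, so the geostrophic wind blows 90° to the right of the pressure-gradient force (low pressure on the left).
Rotating 090° by 90° clockwise gives 180° — the wind blows toward the south.

180°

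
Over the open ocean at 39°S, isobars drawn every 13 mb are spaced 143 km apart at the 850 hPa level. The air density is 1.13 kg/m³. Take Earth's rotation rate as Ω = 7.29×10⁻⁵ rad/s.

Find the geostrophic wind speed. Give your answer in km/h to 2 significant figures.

Coriolis parameter at 39°S:
f = 2Ω sin φ = 2 × 7.29×10⁻⁵ × sin 39° = 9.18×10⁻⁵ s⁻¹
Pressure gradient: |∂P/∂n| = 1300 Pa / 143000 m = 9.09×10⁻³ Pa/m
Geostrophic balance (pressure-gradient force = Coriolis force):
V_g = (1/(fρ)) |∂P/∂n| = 9.09×10⁻³ / (9.18×10⁻⁵ × 1.13) = 87.7 m/s
Converting: 87.7 m/s × 3.6 = 320 km/h

320 km/h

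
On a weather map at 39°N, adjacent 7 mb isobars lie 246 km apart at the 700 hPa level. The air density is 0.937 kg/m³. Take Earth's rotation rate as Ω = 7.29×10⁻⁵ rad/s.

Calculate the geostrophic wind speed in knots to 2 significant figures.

Coriolis parameter at 39°N:
f = 2Ω sin φ = 2 × 7.29×10⁻⁵ × sin 39° = 9.18×10⁻⁵ s⁻¹
Pressure gradient: |∂P/∂n| = 700 Pa / 246000 m = 2.85×10⁻³ Pa/m
Geostrophic balance (pressure-gradient force = Coriolis force):
V_g = (1/(fρ)) |∂P/∂n| = 2.85×10⁻³ / (9.18×10⁻⁵ × 0.937) = 33.1 m/s
Converting: 33.1 m/s × 1.944 = 64 knots

64 knots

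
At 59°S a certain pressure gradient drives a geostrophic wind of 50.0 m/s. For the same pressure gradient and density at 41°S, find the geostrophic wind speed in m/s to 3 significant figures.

65.3 m/s

With the same pressure gradient and density, V_g ∝ 1/f ∝ 1/sin φ.
V₂ = V₁ · sin φ₁ / sin φ₂ = 50.0 × sin 59° / sin 41°
V₂ = 50.0 × 0.8572/0.6561 = 65.3 m/s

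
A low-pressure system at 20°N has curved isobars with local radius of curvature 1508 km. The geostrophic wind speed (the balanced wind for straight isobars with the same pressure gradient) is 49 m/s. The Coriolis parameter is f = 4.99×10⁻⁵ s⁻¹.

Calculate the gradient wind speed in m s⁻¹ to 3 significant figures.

33.8 m s⁻¹

Around a low, centrifugal force acts outward with Coriolis, so pressure-gradient force balances both:
(1/ρ)|∂P/∂n| = fV + V²/R  →  V² + fR·V − fR·V_g = 0
With fR = 4.99×10⁻⁵ × 1508×10³ m = 75.2 m/s:
V = [−fR + √((fR)² + 4 fR V_g)]/2 = [−75.2 + √(75.2² + 4×75.2×49)]/2 = 33.8 m/s
Subgeostrophic (V < V_g = 49 m/s), as expected around a low.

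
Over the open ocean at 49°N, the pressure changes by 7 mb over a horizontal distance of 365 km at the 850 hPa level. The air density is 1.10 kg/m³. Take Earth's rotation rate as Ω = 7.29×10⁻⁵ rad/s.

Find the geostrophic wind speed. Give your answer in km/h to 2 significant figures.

57 km/h

Coriolis parameter at 49°N:
f = 2Ω sin φ = 2 × 7.29×10⁻⁵ × sin 49° = 1.10×10⁻⁴ s⁻¹
Pressure gradient: |∂P/∂n| = 700 Pa / 365000 m = 1.92×10⁻³ Pa/m
Geostrophic balance (pressure-gradient force = Coriolis force):
V_g = (1/(fρ)) |∂P/∂n| = 1.92×10⁻³ / (1.10×10⁻⁴ × 1.10) = 15.8 m/s
Converting: 15.8 m/s × 3.6 = 57 km/h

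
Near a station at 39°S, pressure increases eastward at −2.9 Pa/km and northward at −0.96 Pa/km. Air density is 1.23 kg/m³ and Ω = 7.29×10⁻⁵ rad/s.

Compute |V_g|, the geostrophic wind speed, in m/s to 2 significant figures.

27 m/s

Coriolis parameter at 39°S:
f = 2Ω sin φ = 2 × 7.29×10⁻⁵ × sin 39° = 9.18×10⁻⁵ s⁻¹
In the Southern Hemisphere f is negative: f = −9.18×10⁻⁵ s⁻¹.
Component geostrophic relations (x east, y north):
u_g = −(1/(fρ)) ∂P/∂y,  v_g = (1/(fρ)) ∂P/∂x
u_g = −(−0.96×10⁻³)/(−9.18×10⁻⁵ × 1.23) = −8.51 m/s;  v_g = (−2.9×10⁻³)/(−9.18×10⁻⁵ × 1.23) = 25.7 m/s
|V_g| = √(u_g² + v_g²) = 27.1 m/s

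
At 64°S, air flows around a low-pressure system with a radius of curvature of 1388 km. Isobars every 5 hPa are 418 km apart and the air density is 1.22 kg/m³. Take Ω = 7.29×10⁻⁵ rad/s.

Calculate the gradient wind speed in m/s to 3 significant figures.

Coriolis parameter at 64°S:
f = 2Ω sin φ = 2 × 7.29×10⁻⁵ × sin 64° = 1.31×10⁻⁴ s⁻¹
Pressure gradient: |∂P/∂n| = 500 Pa / 418000 m = 1.20×10⁻³ Pa/m
Geostrophic speed: V_g = |∂P/∂n|/(fρ) = 1.20×10⁻³/(1.31×10⁻⁴ × 1.22) = 7.48 m/s
Around a low, centrifugal force acts outward with Coriolis, so pressure-gradient force balances both:
(1/ρ)|∂P/∂n| = fV + V²/R  →  V² + fR·V − fR·V_g = 0
With fR = 1.31×10⁻⁴ × 1388×10³ m = 182 m/s:
V = [−fR + √((fR)² + 4 fR V_g)]/2 = [−182 + √(182² + 4×182×7.48)]/2 = 7.2 m/s
Subgeostrophic (V < V_g = 7.48 m/s), as expected around a low.

7.20 m/s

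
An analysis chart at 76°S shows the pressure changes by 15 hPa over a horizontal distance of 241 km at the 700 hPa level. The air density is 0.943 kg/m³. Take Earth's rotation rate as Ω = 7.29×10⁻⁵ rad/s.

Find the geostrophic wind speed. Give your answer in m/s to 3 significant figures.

Coriolis parameter at 76°S:
f = 2Ω sin φ = 2 × 7.29×10⁻⁵ × sin 76° = 1.41×10⁻⁴ s⁻¹
Pressure gradient: |∂P/∂n| = 1500 Pa / 241000 m = 6.22×10⁻³ Pa/m
Geostrophic balance (pressure-gradient force = Coriolis force):
V_g = (1/(fρ)) |∂P/∂n| = 6.22×10⁻³ / (1.41×10⁻⁴ × 0.943) = 46.7 m/s

46.7 m/s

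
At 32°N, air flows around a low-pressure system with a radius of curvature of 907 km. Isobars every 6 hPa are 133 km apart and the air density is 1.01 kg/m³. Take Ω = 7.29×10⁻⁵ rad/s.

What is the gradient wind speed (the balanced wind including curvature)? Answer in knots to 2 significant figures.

73 knots

Coriolis parameter at 32°N:
f = 2Ω sin φ = 2 × 7.29×10⁻⁵ × sin 32° = 7.73×10⁻⁵ s⁻¹
Pressure gradient: |∂P/∂n| = 600 Pa / 133000 m = 4.51×10⁻³ Pa/m
Geostrophic speed: V_g = |∂P/∂n|/(fρ) = 4.51×10⁻³/(7.73×10⁻⁵ × 1.01) = 57.8 m/s
Around a low, centrifugal force acts outward with Coriolis, so pressure-gradient force balances both:
(1/ρ)|∂P/∂n| = fV + V²/R  →  V² + fR·V − fR·V_g = 0
With fR = 7.73×10⁻⁵ × 907×10³ m = 70.1 m/s:
V = [−fR + √((fR)² + 4 fR V_g)]/2 = [−70.1 + √(70.1² + 4×70.1×57.8)]/2 = 37.6 m/s
Subgeostrophic (V < V_g = 57.8 m/s), as expected around a low.
Converting: 37.6 m/s × 1.944 = 73 knots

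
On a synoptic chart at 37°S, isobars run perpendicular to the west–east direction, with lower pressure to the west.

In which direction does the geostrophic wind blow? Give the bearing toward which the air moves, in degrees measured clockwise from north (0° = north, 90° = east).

180°

The pressure-gradient force points toward the west (bearing 270°).
Geostrophic balance: in the Southern Hemisphere the Coriolis force deflects motion to the left, so the geostrophic wind blows 90° to the left of the pressure-gradient force (low pressure on the right).
Rotating 270° by 90° counterclockwise gives 180° — the wind blows toward the south.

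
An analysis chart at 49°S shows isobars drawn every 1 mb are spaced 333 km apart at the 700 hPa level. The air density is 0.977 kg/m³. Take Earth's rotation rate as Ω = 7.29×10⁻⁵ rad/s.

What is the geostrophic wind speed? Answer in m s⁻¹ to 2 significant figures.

Coriolis parameter at 49°S:
f = 2Ω sin φ = 2 × 7.29×10⁻⁵ × sin 49° = 1.10×10⁻⁴ s⁻¹
Pressure gradient: |∂P/∂n| = 100 Pa / 333000 m = 3.00×10⁻⁴ Pa/m
Geostrophic balance (pressure-gradient force = Coriolis force):
V_g = (1/(fρ)) |∂P/∂n| = 3.00×10⁻⁴ / (1.10×10⁻⁴ × 0.977) = 2.79 m/s

2.8 m s⁻¹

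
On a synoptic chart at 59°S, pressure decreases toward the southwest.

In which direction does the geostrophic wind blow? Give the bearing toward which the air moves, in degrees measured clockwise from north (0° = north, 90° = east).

The pressure-gradient force points toward the southwest (bearing 225°).
Geostrophic balance: in the Southern Hemisphere the Coriolis force deflects motion to the left, so the geostrophic wind blows 90° to the left of the pressure-gradient force (low pressure on the right).
Rotating 225° by 90° counterclockwise gives 135° — the wind blows toward the southeast.

135°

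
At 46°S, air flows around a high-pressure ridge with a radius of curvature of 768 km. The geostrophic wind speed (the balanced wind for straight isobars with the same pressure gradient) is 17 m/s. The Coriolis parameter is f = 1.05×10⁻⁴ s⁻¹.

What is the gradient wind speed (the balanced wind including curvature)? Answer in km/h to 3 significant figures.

Around a high, pressure-gradient force acts outward with centrifugal, so Coriolis balances both:
fV = (1/ρ)|∂P/∂n| + V²/R  →  V² − fR·V + fR·V_g = 0
With fR = 1.05×10⁻⁴ × 768×10³ m = 80.6 m/s:
V = [fR − √((fR)² − 4 fR V_g)]/2 = [80.6 − √(80.6² − 4×80.6×17)]/2 = 24.4 m/s
Supergeostrophic (V > V_g = 17 m/s), as expected around a high.
Converting: 24.4 m/s × 3.6 = 87.7 km/h

87.7 km/h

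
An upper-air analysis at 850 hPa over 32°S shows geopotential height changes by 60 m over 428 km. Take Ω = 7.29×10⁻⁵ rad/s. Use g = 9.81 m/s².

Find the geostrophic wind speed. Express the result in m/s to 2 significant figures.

18 m/s

Coriolis parameter at 32°S:
f = 2Ω sin φ = 2 × 7.29×10⁻⁵ × sin 32° = 7.73×10⁻⁵ s⁻¹
Height gradient: |∂Z/∂n| = 60 m / 428000 m = 1.40×10⁻⁴
On a pressure surface, geostrophic balance gives V_g = (g/f)|∂Z/∂n|:
V_g = 9.81 × 1.40×10⁻⁴ / 7.73×10⁻⁵ = 17.8 m/s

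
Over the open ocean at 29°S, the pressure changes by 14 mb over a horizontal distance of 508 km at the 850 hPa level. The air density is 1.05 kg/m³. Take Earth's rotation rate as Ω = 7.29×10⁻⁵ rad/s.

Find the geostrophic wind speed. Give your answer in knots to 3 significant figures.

Coriolis parameter at 29°S:
f = 2Ω sin φ = 2 × 7.29×10⁻⁵ × sin 29° = 7.07×10⁻⁵ s⁻¹
Pressure gradient: |∂P/∂n| = 1400 Pa / 508000 m = 2.76×10⁻³ Pa/m
Geostrophic balance (pressure-gradient force = Coriolis force):
V_g = (1/(fρ)) |∂P/∂n| = 2.76×10⁻³ / (7.07×10⁻⁵ × 1.05) = 37.1 m/s
Converting: 37.1 m/s × 1.944 = 72.2 knots

72.2 knots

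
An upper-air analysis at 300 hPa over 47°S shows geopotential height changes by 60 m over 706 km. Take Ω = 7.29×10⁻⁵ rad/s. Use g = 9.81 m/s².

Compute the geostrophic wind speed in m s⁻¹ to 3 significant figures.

Coriolis parameter at 47°S:
f = 2Ω sin φ = 2 × 7.29×10⁻⁵ × sin 47° = 1.07×10⁻⁴ s⁻¹
Height gradient: |∂Z/∂n| = 60 m / 706000 m = 8.50×10⁻⁵
On a pressure surface, geostrophic balance gives V_g = (g/f)|∂Z/∂n|:
V_g = 9.81 × 8.50×10⁻⁵ / 1.07×10⁻⁴ = 7.82 m/s

7.82 m s⁻¹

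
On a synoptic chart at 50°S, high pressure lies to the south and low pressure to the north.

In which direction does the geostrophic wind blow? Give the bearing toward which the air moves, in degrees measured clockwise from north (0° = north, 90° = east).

The pressure-gradient force points toward the north (bearing 000°).
Geostrophic balance: in the Southern Hemisphere the Coriolis force deflects motion to the left, so the geostrophic wind blows 90° to the left of the pressure-gradient force (low pressure on the right).
Rotating 000° by 90° counterclockwise gives 270° — the wind blows toward the west.

270°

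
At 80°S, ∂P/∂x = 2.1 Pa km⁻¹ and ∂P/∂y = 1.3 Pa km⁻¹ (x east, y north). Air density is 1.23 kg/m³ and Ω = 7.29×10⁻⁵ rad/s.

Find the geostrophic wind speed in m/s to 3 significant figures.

Coriolis parameter at 80°S:
f = 2Ω sin φ = 2 × 7.29×10⁻⁵ × sin 80° = 1.44×10⁻⁴ s⁻¹
In the Southern Hemisphere f is negative: f = −1.44×10⁻⁴ s⁻¹.
Component geostrophic relations (x east, y north):
u_g = −(1/(fρ)) ∂P/∂y,  v_g = (1/(fρ)) ∂P/∂x
u_g = −(1.3×10⁻³)/(−1.44×10⁻⁴ × 1.23) = 7.36 m/s;  v_g = (2.1×10⁻³)/(−1.44×10⁻⁴ × 1.23) = −11.9 m/s
|V_g| = √(u_g² + v_g²) = 14.0 m/s

14.0 m/s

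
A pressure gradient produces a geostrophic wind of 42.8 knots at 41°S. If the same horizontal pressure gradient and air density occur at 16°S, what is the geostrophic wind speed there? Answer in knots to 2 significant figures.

100 knots

With the same pressure gradient and density, V_g ∝ 1/f ∝ 1/sin φ.
V₂ = V₁ · sin φ₁ / sin φ₂ = 42.8 × sin 41° / sin 16°
V₂ = 42.8 × 0.6561/0.2756 = 100 knots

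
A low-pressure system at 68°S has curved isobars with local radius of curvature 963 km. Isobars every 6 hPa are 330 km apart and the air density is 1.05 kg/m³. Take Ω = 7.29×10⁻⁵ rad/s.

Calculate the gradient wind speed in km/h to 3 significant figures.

42.3 km/h

Coriolis parameter at 68°S:
f = 2Ω sin φ = 2 × 7.29×10⁻⁵ × sin 68° = 1.35×10⁻⁴ s⁻¹
Pressure gradient: |∂P/∂n| = 600 Pa / 330000 m = 1.82×10⁻³ Pa/m
Geostrophic speed: V_g = |∂P/∂n|/(fρ) = 1.82×10⁻³/(1.35×10⁻⁴ × 1.05) = 12.8 m/s
Around a low, centrifugal force acts outward with Coriolis, so pressure-gradient force balances both:
(1/ρ)|∂P/∂n| = fV + V²/R  →  V² + fR·V − fR·V_g = 0
With fR = 1.35×10⁻⁴ × 963×10³ m = 130 m/s:
V = [−fR + √((fR)² + 4 fR V_g)]/2 = [−130 + √(130² + 4×130×12.8)]/2 = 11.7 m/s
Subgeostrophic (V < V_g = 12.8 m/s), as expected around a low.
Converting: 11.7 m/s × 3.6 = 42.3 km/h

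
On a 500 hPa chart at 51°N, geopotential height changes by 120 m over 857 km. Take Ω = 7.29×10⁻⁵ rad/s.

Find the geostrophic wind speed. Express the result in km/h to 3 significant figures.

Coriolis parameter at 51°N:
f = 2Ω sin φ = 2 × 7.29×10⁻⁵ × sin 51° = 1.13×10⁻⁴ s⁻¹
Height gradient: |∂Z/∂n| = 120 m / 857000 m = 1.40×10⁻⁴
On a pressure surface, geostrophic balance gives V_g = (g/f)|∂Z/∂n|:
V_g = 9.81 × 1.40×10⁻⁴ / 1.13×10⁻⁴ = 12.1 m/s
Converting: 12.1 m/s × 3.6 = 43.6 km/h

43.6 km/h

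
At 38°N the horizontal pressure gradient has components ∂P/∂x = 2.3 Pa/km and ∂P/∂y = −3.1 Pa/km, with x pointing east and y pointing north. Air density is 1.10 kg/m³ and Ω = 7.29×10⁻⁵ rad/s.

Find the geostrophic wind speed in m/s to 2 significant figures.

Coriolis parameter at 38°N:
f = 2Ω sin φ = 2 × 7.29×10⁻⁵ × sin 38° = 8.98×10⁻⁵ s⁻¹
Component geostrophic relations (x east, y north):
u_g = −(1/(fρ)) ∂P/∂y,  v_g = (1/(fρ)) ∂P/∂x
u_g = −(−3.1×10⁻³)/(8.98×10⁻⁵ × 1.10) = 31.4 m/s;  v_g = (2.3×10⁻³)/(8.98×10⁻⁵ × 1.10) = 23.3 m/s
|V_g| = √(u_g² + v_g²) = 39.1 m/s

39 m/s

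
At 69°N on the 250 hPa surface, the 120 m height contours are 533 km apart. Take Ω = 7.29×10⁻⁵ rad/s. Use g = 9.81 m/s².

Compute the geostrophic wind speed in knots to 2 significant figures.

Coriolis parameter at 69°N:
f = 2Ω sin φ = 2 × 7.29×10⁻⁵ × sin 69° = 1.36×10⁻⁴ s⁻¹
Height gradient: |∂Z/∂n| = 120 m / 533000 m = 2.25×10⁻⁴
On a pressure surface, geostrophic balance gives V_g = (g/f)|∂Z/∂n|:
V_g = 9.81 × 2.25×10⁻⁴ / 1.36×10⁻⁴ = 16.2 m/s
Converting: 16.2 m/s × 1.944 = 32 knots

32 knots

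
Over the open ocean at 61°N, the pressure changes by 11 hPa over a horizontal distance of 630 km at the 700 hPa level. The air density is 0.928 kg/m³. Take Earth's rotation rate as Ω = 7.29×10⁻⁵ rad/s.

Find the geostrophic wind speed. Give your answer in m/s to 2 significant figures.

Coriolis parameter at 61°N:
f = 2Ω sin φ = 2 × 7.29×10⁻⁵ × sin 61° = 1.28×10⁻⁴ s⁻¹
Pressure gradient: |∂P/∂n| = 1100 Pa / 630000 m = 1.75×10⁻³ Pa/m
Geostrophic balance (pressure-gradient force = Coriolis force):
V_g = (1/(fρ)) |∂P/∂n| = 1.75×10⁻³ / (1.28×10⁻⁴ × 0.928) = 14.8 m/s

15 m/s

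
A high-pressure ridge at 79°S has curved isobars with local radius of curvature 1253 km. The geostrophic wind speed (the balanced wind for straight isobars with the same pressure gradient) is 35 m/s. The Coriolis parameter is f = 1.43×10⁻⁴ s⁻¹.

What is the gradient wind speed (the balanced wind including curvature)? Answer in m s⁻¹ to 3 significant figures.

Around a high, pressure-gradient force acts outward with centrifugal, so Coriolis balances both:
fV = (1/ρ)|∂P/∂n| + V²/R  →  V² − fR·V + fR·V_g = 0
With fR = 1.43×10⁻⁴ × 1253×10³ m = 179 m/s:
V = [fR − √((fR)² − 4 fR V_g)]/2 = [179 − √(179² − 4×179×35)]/2 = 47.7 m/s
Supergeostrophic (V > V_g = 35 m/s), as expected around a high.

47.7 m s⁻¹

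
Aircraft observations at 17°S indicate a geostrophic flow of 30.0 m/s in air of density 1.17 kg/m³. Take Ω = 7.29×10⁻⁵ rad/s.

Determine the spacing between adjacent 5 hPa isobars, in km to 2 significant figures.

330 km

Coriolis parameter at 17°S:
f = 2Ω sin φ = 2 × 7.29×10⁻⁵ × sin 17° = 4.26×10⁻⁵ s⁻¹
Geostrophic balance rearranged: |∂P/∂n| = f ρ V_g
|∂P/∂n| = 4.26×10⁻⁵ × 1.17 × 30.0 = 1.50×10⁻³ Pa/m
Isobar spacing: Δn = ΔP/|∂P/∂n| = 500 Pa / 1.50×10⁻³ Pa/m = 334172 m ≈ 330 km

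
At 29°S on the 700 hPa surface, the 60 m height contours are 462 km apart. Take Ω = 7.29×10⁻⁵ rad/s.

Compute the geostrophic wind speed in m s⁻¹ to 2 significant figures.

18 m s⁻¹

Coriolis parameter at 29°S:
f = 2Ω sin φ = 2 × 7.29×10⁻⁵ × sin 29° = 7.07×10⁻⁵ s⁻¹
Height gradient: |∂Z/∂n| = 60 m / 462000 m = 1.30×10⁻⁴
On a pressure surface, geostrophic balance gives V_g = (g/f)|∂Z/∂n|:
V_g = 9.81 × 1.30×10⁻⁴ / 7.07×10⁻⁵ = 18.0 m/s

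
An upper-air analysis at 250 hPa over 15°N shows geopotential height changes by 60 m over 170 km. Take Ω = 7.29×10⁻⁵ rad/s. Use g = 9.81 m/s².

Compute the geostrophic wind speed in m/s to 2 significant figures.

92 m/s

Coriolis parameter at 15°N:
f = 2Ω sin φ = 2 × 7.29×10⁻⁵ × sin 15° = 3.77×10⁻⁵ s⁻¹
Height gradient: |∂Z/∂n| = 60 m / 170000 m = 3.53×10⁻⁴
On a pressure surface, geostrophic balance gives V_g = (g/f)|∂Z/∂n|:
V_g = 9.81 × 3.53×10⁻⁴ / 3.77×10⁻⁵ = 91.8 m/s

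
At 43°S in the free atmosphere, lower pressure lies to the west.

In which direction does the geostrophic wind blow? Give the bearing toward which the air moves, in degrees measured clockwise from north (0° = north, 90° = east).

180°

The pressure-gradient force points toward the west (bearing 270°).
Geostrophic balance: in the Southern Hemisphere the Coriolis force deflects motion to the left, so the geostrophic wind blows 90° to the left of the pressure-gradient force (low pressure on the right).
Rotating 270° by 90° counterclockwise gives 180° — the wind blows toward the south.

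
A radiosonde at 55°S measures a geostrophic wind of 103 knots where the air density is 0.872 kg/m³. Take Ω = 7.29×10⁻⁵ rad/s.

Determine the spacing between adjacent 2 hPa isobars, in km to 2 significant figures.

Coriolis parameter at 55°S:
f = 2Ω sin φ = 2 × 7.29×10⁻⁵ × sin 55° = 1.19×10⁻⁴ s⁻¹
Wind speed in SI: 103 knots = 53.0 m/s
Geostrophic balance rearranged: |∂P/∂n| = f ρ V_g
|∂P/∂n| = 1.19×10⁻⁴ × 0.872 × 53.0 = 5.52×10⁻³ Pa/m
Isobar spacing: Δn = ΔP/|∂P/∂n| = 200 Pa / 5.52×10⁻³ Pa/m = 36242 m ≈ 36 km

36 km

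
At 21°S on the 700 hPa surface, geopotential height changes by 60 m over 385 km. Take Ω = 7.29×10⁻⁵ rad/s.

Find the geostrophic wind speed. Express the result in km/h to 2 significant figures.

Coriolis parameter at 21°S:
f = 2Ω sin φ = 2 × 7.29×10⁻⁵ × sin 21° = 5.23×10⁻⁵ s⁻¹
Height gradient: |∂Z/∂n| = 60 m / 385000 m = 1.56×10⁻⁴
On a pressure surface, geostrophic balance gives V_g = (g/f)|∂Z/∂n|:
V_g = 9.81 × 1.56×10⁻⁴ / 5.23×10⁻⁵ = 29.3 m/s
Converting: 29.3 m/s × 3.6 = 110 km/h

110 km/h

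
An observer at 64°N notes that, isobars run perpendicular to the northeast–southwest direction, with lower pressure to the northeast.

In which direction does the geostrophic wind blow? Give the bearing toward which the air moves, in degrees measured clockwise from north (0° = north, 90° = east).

The pressure-gradient force points toward the northeast (bearing 045°).
Geostrophic balance: in the Northern Hemisphere the Coriolis force deflects motion to the right, so the geostrophic wind blows 90° to the right of the pressure-gradient force (low pressure on the left).
Rotating 045° by 90° clockwise gives 135° — the wind blows toward the southeast.

135°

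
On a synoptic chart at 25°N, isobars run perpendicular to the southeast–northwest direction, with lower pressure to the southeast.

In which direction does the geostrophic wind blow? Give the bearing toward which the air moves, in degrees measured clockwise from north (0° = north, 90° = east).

225°

The pressure-gradient force points toward the southeast (bearing 135°).
Geostrophic balance: in the Northern Hemisphere the Coriolis force deflects motion to the right, so the geostrophic wind blows 90° to the right of the pressure-gradient force (low pressure on the left).
Rotating 135° by 90° clockwise gives 225° — the wind blows toward the southwest.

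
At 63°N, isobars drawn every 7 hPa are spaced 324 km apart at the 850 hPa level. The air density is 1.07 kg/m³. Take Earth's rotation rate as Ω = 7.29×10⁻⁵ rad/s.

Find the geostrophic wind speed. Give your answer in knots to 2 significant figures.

Coriolis parameter at 63°N:
f = 2Ω sin φ = 2 × 7.29×10⁻⁵ × sin 63° = 1.30×10⁻⁴ s⁻¹
Pressure gradient: |∂P/∂n| = 700 Pa / 324000 m = 2.16×10⁻³ Pa/m
Geostrophic balance (pressure-gradient force = Coriolis force):
V_g = (1/(fρ)) |∂P/∂n| = 2.16×10⁻³ / (1.30×10⁻⁴ × 1.07) = 15.5 m/s
Converting: 15.5 m/s × 1.944 = 30 knots

30 knots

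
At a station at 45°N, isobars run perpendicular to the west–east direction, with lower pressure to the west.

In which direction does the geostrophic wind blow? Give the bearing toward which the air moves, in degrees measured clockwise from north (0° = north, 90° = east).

The pressure-gradient force points toward the west (bearing 270°).
Geostrophic balance: in the Northern Hemisphere the Coriolis force deflects motion to the right, so the geostrophic wind blows 90° to the right of the pressure-gradient force (low pressure on the left).
Rotating 270° by 90° clockwise gives 000° — the wind blows toward the north.

000°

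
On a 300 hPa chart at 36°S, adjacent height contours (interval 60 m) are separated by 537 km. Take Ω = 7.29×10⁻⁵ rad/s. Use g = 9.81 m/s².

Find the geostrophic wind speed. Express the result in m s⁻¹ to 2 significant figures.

Coriolis parameter at 36°S:
f = 2Ω sin φ = 2 × 7.29×10⁻⁵ × sin 36° = 8.57×10⁻⁵ s⁻¹
Height gradient: |∂Z/∂n| = 60 m / 537000 m = 1.12×10⁻⁴
On a pressure surface, geostrophic balance gives V_g = (g/f)|∂Z/∂n|:
V_g = 9.81 × 1.12×10⁻⁴ / 8.57×10⁻⁵ = 12.8 m/s

13 m s⁻¹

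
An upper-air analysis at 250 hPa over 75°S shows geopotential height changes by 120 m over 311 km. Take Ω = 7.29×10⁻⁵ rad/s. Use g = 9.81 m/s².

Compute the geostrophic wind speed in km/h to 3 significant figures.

Coriolis parameter at 75°S:
f = 2Ω sin φ = 2 × 7.29×10⁻⁵ × sin 75° = 1.41×10⁻⁴ s⁻¹
Height gradient: |∂Z/∂n| = 120 m / 311000 m = 3.86×10⁻⁴
On a pressure surface, geostrophic balance gives V_g = (g/f)|∂Z/∂n|:
V_g = 9.81 × 3.86×10⁻⁴ / 1.41×10⁻⁴ = 26.9 m/s
Converting: 26.9 m/s × 3.6 = 96.8 km/h

96.8 km/h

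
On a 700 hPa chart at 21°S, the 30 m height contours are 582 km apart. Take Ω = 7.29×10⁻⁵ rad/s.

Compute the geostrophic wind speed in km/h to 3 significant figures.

34.8 km/h

Coriolis parameter at 21°S:
f = 2Ω sin φ = 2 × 7.29×10⁻⁵ × sin 21° = 5.23×10⁻⁵ s⁻¹
Height gradient: |∂Z/∂n| = 30 m / 582000 m = 5.15×10⁻⁵
On a pressure surface, geostrophic balance gives V_g = (g/f)|∂Z/∂n|:
V_g = 9.81 × 5.15×10⁻⁵ / 5.23×10⁻⁵ = 9.68 m/s
Converting: 9.68 m/s × 3.6 = 34.8 km/h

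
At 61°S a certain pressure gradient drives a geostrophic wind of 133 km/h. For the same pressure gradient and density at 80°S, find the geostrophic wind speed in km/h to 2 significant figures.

With the same pressure gradient and density, V_g ∝ 1/f ∝ 1/sin φ.
V₂ = V₁ · sin φ₁ / sin φ₂ = 133 × sin 61° / sin 80°
V₂ = 133 × 0.8746/0.9848 = 120 km/h

120 km/h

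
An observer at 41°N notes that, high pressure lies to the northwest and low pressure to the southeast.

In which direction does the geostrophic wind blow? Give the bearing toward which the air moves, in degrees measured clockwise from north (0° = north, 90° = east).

The pressure-gradient force points toward the southeast (bearing 135°).
Geostrophic balance: in the Northern Hemisphere the Coriolis force deflects motion to the right, so the geostrophic wind blows 90° to the right of the pressure-gradient force (low pressure on the left).
Rotating 135° by 90° clockwise gives 225° — the wind blows toward the southwest.

225°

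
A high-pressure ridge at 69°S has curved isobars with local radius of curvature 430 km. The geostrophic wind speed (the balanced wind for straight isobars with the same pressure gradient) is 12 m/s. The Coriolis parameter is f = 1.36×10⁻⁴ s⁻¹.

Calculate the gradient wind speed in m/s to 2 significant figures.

17 m/s

Around a high, pressure-gradient force acts outward with centrifugal, so Coriolis balances both:
fV = (1/ρ)|∂P/∂n| + V²/R  →  V² − fR·V + fR·V_g = 0
With fR = 1.36×10⁻⁴ × 430×10³ m = 58.5 m/s:
V = [fR − √((fR)² − 4 fR V_g)]/2 = [58.5 − √(58.5² − 4×58.5×12)]/2 = 16.9 m/s
Supergeostrophic (V > V_g = 12 m/s), as expected around a high.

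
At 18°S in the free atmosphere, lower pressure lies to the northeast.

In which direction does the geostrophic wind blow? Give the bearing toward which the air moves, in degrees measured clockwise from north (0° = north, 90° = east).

315°

The pressure-gradient force points toward the northeast (bearing 045°).
Geostrophic balance: in the Southern Hemisphere the Coriolis force deflects motion to the left, so the geostrophic wind blows 90° to the left of the pressure-gradient force (low pressure on the right).
Rotating 045° by 90° counterclockwise gives 315° — the wind blows toward the northwest.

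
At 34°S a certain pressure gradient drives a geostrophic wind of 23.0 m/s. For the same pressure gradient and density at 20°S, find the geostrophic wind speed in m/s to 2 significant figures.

With the same pressure gradient and density, V_g ∝ 1/f ∝ 1/sin φ.
V₂ = V₁ · sin φ₁ / sin φ₂ = 23.0 × sin 34° / sin 20°
V₂ = 23.0 × 0.5592/0.3420 = 38 m/s

38 m/s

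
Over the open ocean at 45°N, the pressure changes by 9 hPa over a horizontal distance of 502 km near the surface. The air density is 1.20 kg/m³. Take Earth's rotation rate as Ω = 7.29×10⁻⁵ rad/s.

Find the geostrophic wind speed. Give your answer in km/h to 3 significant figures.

52.2 km/h

Coriolis parameter at 45°N:
f = 2Ω sin φ = 2 × 7.29×10⁻⁵ × sin 45° = 1.03×10⁻⁴ s⁻¹
Pressure gradient: |∂P/∂n| = 900 Pa / 502000 m = 1.79×10⁻³ Pa/m
Geostrophic balance (pressure-gradient force = Coriolis force):
V_g = (1/(fρ)) |∂P/∂n| = 1.79×10⁻³ / (1.03×10⁻⁴ × 1.20) = 14.5 m/s
Converting: 14.5 m/s × 3.6 = 52.2 km/h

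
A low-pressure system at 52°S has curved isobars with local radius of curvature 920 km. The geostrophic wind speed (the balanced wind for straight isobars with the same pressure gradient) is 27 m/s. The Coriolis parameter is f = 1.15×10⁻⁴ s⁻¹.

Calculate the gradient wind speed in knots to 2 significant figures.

Around a low, centrifugal force acts outward with Coriolis, so pressure-gradient force balances both:
(1/ρ)|∂P/∂n| = fV + V²/R  →  V² + fR·V − fR·V_g = 0
With fR = 1.15×10⁻⁴ × 920×10³ m = 106 m/s:
V = [−fR + √((fR)² + 4 fR V_g)]/2 = [−106 + √(106² + 4×106×27)]/2 = 22.3 m/s
Subgeostrophic (V < V_g = 27 m/s), as expected around a low.
Converting: 22.3 m/s × 1.944 = 43 knots

43 knots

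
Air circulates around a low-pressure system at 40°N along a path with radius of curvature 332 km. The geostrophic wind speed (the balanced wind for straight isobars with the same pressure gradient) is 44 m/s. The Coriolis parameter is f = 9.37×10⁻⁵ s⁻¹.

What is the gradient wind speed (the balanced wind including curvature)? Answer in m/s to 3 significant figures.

24.6 m/s

Around a low, centrifugal force acts outward with Coriolis, so pressure-gradient force balances both:
(1/ρ)|∂P/∂n| = fV + V²/R  →  V² + fR·V − fR·V_g = 0
With fR = 9.37×10⁻⁵ × 332×10³ m = 31.1 m/s:
V = [−fR + √((fR)² + 4 fR V_g)]/2 = [−31.1 + √(31.1² + 4×31.1×44)]/2 = 24.6 m/s
Subgeostrophic (V < V_g = 44 m/s), as expected around a low.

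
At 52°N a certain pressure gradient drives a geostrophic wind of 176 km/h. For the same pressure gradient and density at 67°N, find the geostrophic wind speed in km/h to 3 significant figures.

151 km/h

With the same pressure gradient and density, V_g ∝ 1/f ∝ 1/sin φ.
V₂ = V₁ · sin φ₁ / sin φ₂ = 176 × sin 52° / sin 67°
V₂ = 176 × 0.7880/0.9205 = 151 km/h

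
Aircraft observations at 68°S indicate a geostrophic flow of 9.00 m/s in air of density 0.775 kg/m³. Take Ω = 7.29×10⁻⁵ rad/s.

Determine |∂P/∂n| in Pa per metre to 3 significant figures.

Coriolis parameter at 68°S:
f = 2Ω sin φ = 2 × 7.29×10⁻⁵ × sin 68° = 1.35×10⁻⁴ s⁻¹
Geostrophic balance rearranged: |∂P/∂n| = f ρ V_g
|∂P/∂n| = 1.35×10⁻⁴ × 0.775 × 9.00 = 9.43×10⁻⁴ Pa/m

9.43×10⁻⁴ Pa/m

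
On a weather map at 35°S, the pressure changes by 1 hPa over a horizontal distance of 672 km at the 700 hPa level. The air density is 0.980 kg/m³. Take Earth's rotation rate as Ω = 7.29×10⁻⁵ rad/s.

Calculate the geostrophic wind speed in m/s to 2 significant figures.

Coriolis parameter at 35°S:
f = 2Ω sin φ = 2 × 7.29×10⁻⁵ × sin 35° = 8.36×10⁻⁵ s⁻¹
Pressure gradient: |∂P/∂n| = 100 Pa / 672000 m = 1.49×10⁻⁴ Pa/m
Geostrophic balance (pressure-gradient force = Coriolis force):
V_g = (1/(fρ)) |∂P/∂n| = 1.49×10⁻⁴ / (8.36×10⁻⁵ × 0.980) = 1.82 m/s

1.8 m/s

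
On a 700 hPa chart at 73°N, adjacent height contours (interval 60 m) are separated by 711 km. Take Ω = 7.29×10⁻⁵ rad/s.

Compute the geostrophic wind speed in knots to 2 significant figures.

12 knots

Coriolis parameter at 73°N:
f = 2Ω sin φ = 2 × 7.29×10⁻⁵ × sin 73° = 1.39×10⁻⁴ s⁻¹
Height gradient: |∂Z/∂n| = 60 m / 711000 m = 8.44×10⁻⁵
On a pressure surface, geostrophic balance gives V_g = (g/f)|∂Z/∂n|:
V_g = 9.81 × 8.44×10⁻⁵ / 1.39×10⁻⁴ = 5.94 m/s
Converting: 5.94 m/s × 1.944 = 12 knots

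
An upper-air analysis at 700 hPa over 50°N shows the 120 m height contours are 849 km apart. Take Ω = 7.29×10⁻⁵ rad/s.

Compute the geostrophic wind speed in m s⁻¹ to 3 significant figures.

12.4 m s⁻¹

Coriolis parameter at 50°N:
f = 2Ω sin φ = 2 × 7.29×10⁻⁵ × sin 50° = 1.12×10⁻⁴ s⁻¹
Height gradient: |∂Z/∂n| = 120 m / 849000 m = 1.41×10⁻⁴
On a pressure surface, geostrophic balance gives V_g = (g/f)|∂Z/∂n|:
V_g = 9.81 × 1.41×10⁻⁴ / 1.12×10⁻⁴ = 12.4 m/s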